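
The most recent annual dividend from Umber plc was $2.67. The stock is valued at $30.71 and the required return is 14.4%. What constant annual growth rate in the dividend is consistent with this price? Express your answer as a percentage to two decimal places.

5.25%

P = D₀(1+g)/(r−g) ⇒ P(r−g) = D₀(1+g) ⇒ g(P+D₀) = P·r − D₀
g = (P·r − D₀)/(P + D₀) = ($30.71×0.144 − $2.67) / ($30.71 + $2.67) = 0.052494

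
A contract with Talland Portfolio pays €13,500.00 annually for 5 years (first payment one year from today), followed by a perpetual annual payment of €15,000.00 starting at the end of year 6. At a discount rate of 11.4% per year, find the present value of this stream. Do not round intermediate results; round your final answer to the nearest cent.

€126090.44

PV of 5-year annuity: €13,500.00 × [1 − (1+0.114)^−5] / 0.114 = 49396.60133
Perpetuity value at year 5: €15,000.00 / 0.114 = 131578.94737
PV of perpetuity: 131578.94737 / (1+0.114)^5 = 76693.83478
Total PV = 49396.60133 + 76693.83478 = 126090.43611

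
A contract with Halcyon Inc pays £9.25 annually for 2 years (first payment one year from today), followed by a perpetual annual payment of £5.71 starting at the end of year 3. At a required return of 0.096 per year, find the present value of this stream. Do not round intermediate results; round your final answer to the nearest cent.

PV of 2-year annuity: £9.25 × [1 − (1+0.096)^−2] / 0.096 = 16.14031
Perpetuity value at year 2: £5.71 / 0.096 = 59.47917
PV of perpetuity: 59.47917 / (1+0.096)^2 = 49.51580
Total PV = 16.14031 + 49.51580 = 65.65611

£65.66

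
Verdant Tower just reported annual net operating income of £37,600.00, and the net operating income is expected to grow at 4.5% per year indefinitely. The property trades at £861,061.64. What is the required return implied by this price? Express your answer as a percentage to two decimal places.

D₁ = £37,600.00 × 1.045 = £39,292.0000
P = D₁/(r − g) ⇒ r = D₁/P + g = £39,292.0000/£861,061.64 + 0.045 = 0.045632 + 0.045 = 0.090632

9.06%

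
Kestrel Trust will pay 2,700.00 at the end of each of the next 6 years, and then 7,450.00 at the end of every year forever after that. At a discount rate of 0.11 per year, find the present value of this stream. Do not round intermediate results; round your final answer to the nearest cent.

PV of 6-year annuity: 2,700.00 × [1 − (1+0.11)^−6] / 0.11 = 11422.45221
Perpetuity value at year 6: 7,450.00 / 0.11 = 67727.27273
PV of perpetuity: 67727.27273 / (1+0.11)^6 = 36209.76572
Total PV = 11422.45221 + 36209.76572 = 47632.21792

47632.22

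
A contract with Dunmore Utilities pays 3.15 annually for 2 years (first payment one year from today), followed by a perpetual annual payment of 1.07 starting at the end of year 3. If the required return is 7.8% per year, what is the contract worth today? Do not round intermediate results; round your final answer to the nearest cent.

17.44

PV of 2-year annuity: 3.15 × [1 − (1+0.078)^−2] / 0.078 = 5.63273
Perpetuity value at year 2: 1.07 / 0.078 = 13.71795
PV of perpetuity: 13.71795 / (1+0.078)^2 = 11.80461
Total PV = 5.63273 + 11.80461 = 17.43734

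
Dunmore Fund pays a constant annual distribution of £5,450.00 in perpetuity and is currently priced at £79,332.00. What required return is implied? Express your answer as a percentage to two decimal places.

6.87%

P = C/r ⇒ r = C/P = £5,450.00/£79,332.00 = 0.068699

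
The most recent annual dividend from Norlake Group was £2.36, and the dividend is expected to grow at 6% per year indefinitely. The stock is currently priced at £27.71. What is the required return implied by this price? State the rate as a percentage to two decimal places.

15.03%

D₁ = £2.36 × 1.06 = £2.5016
P = D₁/(r − g) ⇒ r = D₁/P + g = £2.5016/£27.71 + 0.06 = 0.090278 + 0.06 = 0.150278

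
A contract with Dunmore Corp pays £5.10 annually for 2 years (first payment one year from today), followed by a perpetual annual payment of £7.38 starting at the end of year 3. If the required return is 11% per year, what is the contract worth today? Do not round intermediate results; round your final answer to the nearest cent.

£63.19

PV of 2-year annuity: £5.10 × [1 − (1+0.11)^−2] / 0.11 = 8.73387
Perpetuity value at year 2: £7.38 / 0.11 = 67.09091
PV of perpetuity: 67.09091 / (1+0.11)^2 = 54.45249
Total PV = 8.73387 + 54.45249 = 63.18636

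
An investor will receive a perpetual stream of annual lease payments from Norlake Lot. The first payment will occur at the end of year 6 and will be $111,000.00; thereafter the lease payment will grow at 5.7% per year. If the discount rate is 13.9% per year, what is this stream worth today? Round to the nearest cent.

$706139.50

Value at end of year 5: C₁ / (r − g) = $111,000.00 / (0.139 − 0.057) = $1,353,658.5366
Discount to today: PV = $1,353,658.5366 / (1 + 0.139)^5 = $1,353,658.5366 / 1.916985 = $706,139.50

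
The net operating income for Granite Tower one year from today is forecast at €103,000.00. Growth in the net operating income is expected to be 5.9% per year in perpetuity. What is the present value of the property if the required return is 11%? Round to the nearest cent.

Growing perpetuity: P = D₁ / (r − g) = €103,000.0000 / (0.11 − 0.059) = €2,019,607.84

€2019607.84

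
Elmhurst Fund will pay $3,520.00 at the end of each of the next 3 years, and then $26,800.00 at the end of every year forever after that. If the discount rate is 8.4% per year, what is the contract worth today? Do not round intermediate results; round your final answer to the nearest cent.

PV of 3-year annuity: $3,520.00 × [1 − (1+0.084)^−3] / 0.084 = 9006.30478
Perpetuity value at year 3: $26,800.00 / 0.084 = 319047.61905
PV of perpetuity: 319047.61905 / (1+0.084)^3 = 250476.88945
Total PV = 9006.30478 + 250476.88945 = 259483.19424

$259483.19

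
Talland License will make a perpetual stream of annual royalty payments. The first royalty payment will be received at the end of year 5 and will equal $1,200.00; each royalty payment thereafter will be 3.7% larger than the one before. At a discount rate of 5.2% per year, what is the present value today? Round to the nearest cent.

Value at end of year 4: C₁ / (r − g) = $1,200.00 / (0.052 − 0.037) = $80,000.0000
Discount to today: PV = $80,000.0000 / (1 + 0.052)^4 = $80,000.0000 / 1.224794 = $65,317.12

$65317.12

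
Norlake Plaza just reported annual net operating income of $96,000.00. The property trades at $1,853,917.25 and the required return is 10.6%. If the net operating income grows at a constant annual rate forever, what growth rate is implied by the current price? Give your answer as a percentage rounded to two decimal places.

5.15%

P = D₀(1+g)/(r−g) ⇒ P(r−g) = D₀(1+g) ⇒ g(P+D₀) = P·r − D₀
g = (P·r − D₀)/(P + D₀) = ($1,853,917.25×0.106 − $96,000.00) / ($1,853,917.25 + $96,000.00) = 0.051548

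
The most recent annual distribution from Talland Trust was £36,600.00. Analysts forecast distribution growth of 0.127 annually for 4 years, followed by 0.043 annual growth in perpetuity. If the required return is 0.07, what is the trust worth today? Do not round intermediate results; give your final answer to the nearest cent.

D_1 = 41248.20000
D_2 = 46486.72140
D_3 = 52390.53502
D_4 = 59044.13297
Terminal value at year 4: TV = D_4×(1+g_2)/(r−g_2) = 61583.03068/0.027 = 2280852.98824
P_0 = D_1/(1+r)^1 + D_2/(1+r)^2 + D_3/(1+r)^3 + D_4/(1+r)^4 + TV/(1+r)^4
    = 38549.71963 + 40603.30282 + 42766.28250 + 45044.48634 + 1740051.82411 = 1907015.61540

£1907015.62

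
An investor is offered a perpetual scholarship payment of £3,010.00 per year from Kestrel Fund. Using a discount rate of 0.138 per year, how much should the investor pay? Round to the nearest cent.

£21811.59

Level perpetuity: PV = C / r = £3,010.00 / 0.138 = £21,811.59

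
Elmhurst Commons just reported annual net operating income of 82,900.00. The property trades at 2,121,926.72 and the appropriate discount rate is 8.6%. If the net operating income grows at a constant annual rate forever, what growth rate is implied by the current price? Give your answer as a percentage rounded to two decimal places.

4.52%

P = D₀(1+g)/(r−g) ⇒ P(r−g) = D₀(1+g) ⇒ g(P+D₀) = P·r − D₀
g = (P·r − D₀)/(P + D₀) = (2,121,926.72×0.086 − 82,900.00) / (2,121,926.72 + 82,900.00) = 0.045167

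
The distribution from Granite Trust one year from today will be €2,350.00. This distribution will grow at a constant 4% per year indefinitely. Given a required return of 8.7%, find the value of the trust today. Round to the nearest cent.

Growing perpetuity: P = D₁ / (r − g) = €2,350.0000 / (0.087 − 0.04) = €50,000.00

€50000.00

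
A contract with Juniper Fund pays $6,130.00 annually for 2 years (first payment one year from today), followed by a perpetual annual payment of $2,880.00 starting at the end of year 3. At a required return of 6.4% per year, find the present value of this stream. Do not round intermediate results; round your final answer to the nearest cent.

PV of 2-year annuity: $6,130.00 × [1 − (1+0.064)^−2] / 0.064 = 11176.01334
Perpetuity value at year 2: $2,880.00 / 0.064 = 45000.00000
PV of perpetuity: 45000.00000 / (1+0.064)^2 = 39749.27921
Total PV = 11176.01334 + 39749.27921 = 50925.29255

$50925.29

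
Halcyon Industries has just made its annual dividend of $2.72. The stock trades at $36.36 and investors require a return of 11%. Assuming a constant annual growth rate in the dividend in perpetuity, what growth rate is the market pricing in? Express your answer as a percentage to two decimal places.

P = D₀(1+g)/(r−g) ⇒ P(r−g) = D₀(1+g) ⇒ g(P+D₀) = P·r − D₀
g = (P·r − D₀)/(P + D₀) = ($36.36×0.11 − $2.72) / ($36.36 + $2.72) = 0.032743

3.27%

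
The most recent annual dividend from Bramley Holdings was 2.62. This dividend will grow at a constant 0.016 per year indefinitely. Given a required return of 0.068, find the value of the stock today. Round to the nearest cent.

D₁ = D₀ × (1 + g) = 2.62 × 1.016 = 2.6619
Growing perpetuity: P = D₁ / (r − g) = 2.6619 / (0.068 − 0.016) = 51.19

51.19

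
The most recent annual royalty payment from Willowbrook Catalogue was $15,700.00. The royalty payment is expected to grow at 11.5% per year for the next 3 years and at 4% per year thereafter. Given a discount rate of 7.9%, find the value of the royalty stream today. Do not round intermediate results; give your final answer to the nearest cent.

D_1 = 17505.50000
D_2 = 19518.63250
D_3 = 21763.27524
Terminal value at year 3: TV = D_3×(1+g_2)/(r−g_2) = 22633.80625/0.039 = 580354.00633
P_0 = D_1/(1+r)^1 + D_2/(1+r)^2 + D_3/(1+r)^3 + TV/(1+r)^3
    = 16223.81835 + 16765.11349 + 17324.46853 + 461985.82753 = 512299.22791

$512299.23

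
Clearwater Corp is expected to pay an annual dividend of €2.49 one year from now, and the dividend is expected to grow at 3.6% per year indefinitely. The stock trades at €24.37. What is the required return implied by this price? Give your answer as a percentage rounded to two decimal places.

P = D₁/(r − g) ⇒ r = D₁/P + g = €2.4900/€24.37 + 0.036 = 0.102175 + 0.036 = 0.138175

13.82%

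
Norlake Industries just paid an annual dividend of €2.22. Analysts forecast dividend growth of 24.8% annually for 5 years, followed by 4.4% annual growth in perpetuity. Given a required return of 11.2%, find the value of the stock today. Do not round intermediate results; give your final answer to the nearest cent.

€76.59

D_1 = 2.77056
D_2 = 3.45766
D_3 = 4.31516
D_4 = 5.38532
D_5 = 6.72088
Terminal value at year 5: TV = D_5×(1+g_2)/(r−g_2) = 7.01659/0.068 = 103.18522
P_0 = D_1/(1+r)^1 + D_2/(1+r)^2 + D_3/(1+r)^3 + D_4/(1+r)^4 + D_5/(1+r)^5 + TV/(1+r)^5
    = 2.49151 + 2.79623 + 3.13821 + 3.52202 + 3.95277 + 60.68670 = 76.58745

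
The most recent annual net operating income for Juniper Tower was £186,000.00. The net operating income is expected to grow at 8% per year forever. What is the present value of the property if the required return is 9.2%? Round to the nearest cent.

D₁ = D₀ × (1 + g) = £186,000.00 × 1.08 = £200,880.0000
Growing perpetuity: P = D₁ / (r − g) = £200,880.0000 / (0.092 − 0.08) = £16,740,000.00

£16740000.00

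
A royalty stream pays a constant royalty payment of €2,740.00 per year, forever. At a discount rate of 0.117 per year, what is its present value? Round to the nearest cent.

Level perpetuity: PV = C / r = €2,740.00 / 0.117 = €23,418.80

€23418.80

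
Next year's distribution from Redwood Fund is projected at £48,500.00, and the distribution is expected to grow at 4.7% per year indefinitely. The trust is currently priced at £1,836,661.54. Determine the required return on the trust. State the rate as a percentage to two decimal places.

P = D₁/(r − g) ⇒ r = D₁/P + g = £48,500.0000/£1,836,661.54 + 0.047 = 0.026407 + 0.047 = 0.073407

7.34%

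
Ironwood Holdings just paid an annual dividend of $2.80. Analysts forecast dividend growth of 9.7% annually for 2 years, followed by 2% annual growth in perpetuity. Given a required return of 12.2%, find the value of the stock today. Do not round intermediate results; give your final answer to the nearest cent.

D_1 = 3.07160
D_2 = 3.36955
Terminal value at year 2: TV = D_2×(1+g_2)/(r−g_2) = 3.43694/0.102 = 33.69545
P_0 = D_1/(1+r)^1 + D_2/(1+r)^2 + TV/(1+r)^2
    = 2.73761 + 2.67661 + 26.76613 = 32.18035

$32.18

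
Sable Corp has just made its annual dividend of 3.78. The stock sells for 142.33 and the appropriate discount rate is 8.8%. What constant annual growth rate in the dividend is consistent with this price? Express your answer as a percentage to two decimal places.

P = D₀(1+g)/(r−g) ⇒ P(r−g) = D₀(1+g) ⇒ g(P+D₀) = P·r − D₀
g = (P·r − D₀)/(P + D₀) = (142.33×0.088 − 3.78) / (142.33 + 3.78) = 0.059852

5.99%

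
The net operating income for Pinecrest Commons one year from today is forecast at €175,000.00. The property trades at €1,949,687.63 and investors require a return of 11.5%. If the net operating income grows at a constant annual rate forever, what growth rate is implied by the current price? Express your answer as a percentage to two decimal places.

2.52%

P = D₁/(r−g) ⇒ g = r − D₁/P = 0.115 − €175,000.00/€1,949,687.63 = 0.025242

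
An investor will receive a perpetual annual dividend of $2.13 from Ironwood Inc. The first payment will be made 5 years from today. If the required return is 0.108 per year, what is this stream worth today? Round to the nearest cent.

Value at end of year 4: C / r = $2.13 / 0.108 = $19.7222
Discount to today: PV = $19.7222 / (1 + 0.108)^4 = $19.7222 / 1.507159 = $13.09

$13.09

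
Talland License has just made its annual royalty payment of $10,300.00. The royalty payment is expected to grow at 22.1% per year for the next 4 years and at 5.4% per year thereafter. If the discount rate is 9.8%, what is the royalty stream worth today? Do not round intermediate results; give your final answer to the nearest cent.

D_1 = 12576.30000
D_2 = 15355.66230
D_3 = 18749.26367
D_4 = 22892.85094
Terminal value at year 4: TV = D_4×(1+g_2)/(r−g_2) = 24129.06489/0.044 = 548387.83840
P_0 = D_1/(1+r)^1 + D_2/(1+r)^2 + D_3/(1+r)^3 + D_4/(1+r)^4 + TV/(1+r)^4
    = 11453.82514 + 12736.90391 + 14163.71555 + 15750.36128 + 377292.74520 = 431397.55107

$431397.55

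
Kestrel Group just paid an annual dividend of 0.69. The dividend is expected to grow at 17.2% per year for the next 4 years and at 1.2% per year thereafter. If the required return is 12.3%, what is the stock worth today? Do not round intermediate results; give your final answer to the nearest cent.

10.54

D_1 = 0.80868
D_2 = 0.94777
D_3 = 1.11079
D_4 = 1.30185
Terminal value at year 4: TV = D_4×(1+g_2)/(r−g_2) = 1.31747/0.111 = 11.86908
P_0 = D_1/(1+r)^1 + D_2/(1+r)^2 + D_3/(1+r)^3 + D_4/(1+r)^4 + TV/(1+r)^4
    = 0.72011 + 0.75153 + 0.78432 + 0.81854 + 7.46274 = 10.53723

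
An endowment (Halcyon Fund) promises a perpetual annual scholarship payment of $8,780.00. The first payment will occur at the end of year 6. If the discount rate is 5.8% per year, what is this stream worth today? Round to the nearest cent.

Value at end of year 5: C / r = $8,780.00 / 0.058 = $151,379.3103
Discount to today: PV = $151,379.3103 / (1 + 0.058)^5 = $151,379.3103 / 1.325648 = $114,192.66

$114192.66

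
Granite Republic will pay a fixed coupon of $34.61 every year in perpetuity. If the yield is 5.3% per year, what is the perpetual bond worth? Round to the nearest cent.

$653.02

Level perpetuity: PV = C / r = $34.61 / 0.053 = $653.02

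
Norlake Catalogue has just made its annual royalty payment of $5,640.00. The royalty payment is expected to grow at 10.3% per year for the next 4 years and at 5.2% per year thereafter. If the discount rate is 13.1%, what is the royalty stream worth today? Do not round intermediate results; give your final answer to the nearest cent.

$89136.89

D_1 = 6220.92000
D_2 = 6861.67476
D_3 = 7568.42726
D_4 = 8347.97527
Terminal value at year 4: TV = D_4×(1+g_2)/(r−g_2) = 8782.06998/0.079 = 111165.44281
P_0 = D_1/(1+r)^1 + D_2/(1+r)^2 + D_3/(1+r)^3 + D_4/(1+r)^4 + TV/(1+r)^4
    = 5500.37135 + 5364.19947 + 5231.39878 + 5101.88581 + 67939.03636 = 89136.89177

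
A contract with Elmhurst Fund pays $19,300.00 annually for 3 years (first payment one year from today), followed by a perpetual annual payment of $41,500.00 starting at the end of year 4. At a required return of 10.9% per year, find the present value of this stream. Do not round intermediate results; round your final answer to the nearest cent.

$326388.98

PV of 3-year annuity: $19,300.00 × [1 − (1+0.109)^−3] / 0.109 = 47245.84397
Perpetuity value at year 3: $41,500.00 / 0.109 = 380733.94495
PV of perpetuity: 380733.94495 / (1+0.109)^3 = 279143.14057
Total PV = 47245.84397 + 279143.14057 = 326388.98454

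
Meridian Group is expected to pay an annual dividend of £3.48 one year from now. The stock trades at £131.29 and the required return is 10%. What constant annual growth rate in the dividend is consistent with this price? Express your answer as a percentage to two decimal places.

P = D₁/(r−g) ⇒ g = r − D₁/P = 0.1 − £3.48/£131.29 = 0.073494

7.35%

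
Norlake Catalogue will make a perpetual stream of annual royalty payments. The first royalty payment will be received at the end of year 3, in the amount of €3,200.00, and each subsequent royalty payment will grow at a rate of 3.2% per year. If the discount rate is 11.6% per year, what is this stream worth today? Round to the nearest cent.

€30587.38

Value at end of year 2: C₁ / (r − g) = €3,200.00 / (0.116 − 0.032) = €38,095.2381
Discount to today: PV = €38,095.2381 / (1 + 0.116)^2 = €38,095.2381 / 1.245456 = €30,587.38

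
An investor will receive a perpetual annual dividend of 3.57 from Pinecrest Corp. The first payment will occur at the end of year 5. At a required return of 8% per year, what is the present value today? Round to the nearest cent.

Value at end of year 4: C / r = 3.57 / 0.08 = 44.6250
Discount to today: PV = 44.6250 / (1 + 0.08)^4 = 44.6250 / 1.360489 = 32.80

32.80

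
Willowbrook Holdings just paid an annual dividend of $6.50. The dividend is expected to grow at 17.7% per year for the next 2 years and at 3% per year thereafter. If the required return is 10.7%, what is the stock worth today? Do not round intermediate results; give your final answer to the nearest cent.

D_1 = 7.65050
D_2 = 9.00464
Terminal value at year 2: TV = D_2×(1+g_2)/(r−g_2) = 9.27478/0.077 = 120.45166
P_0 = D_1/(1+r)^1 + D_2/(1+r)^2 + TV/(1+r)^2
    = 6.91102 + 7.34803 + 98.29186 = 112.55091

$112.55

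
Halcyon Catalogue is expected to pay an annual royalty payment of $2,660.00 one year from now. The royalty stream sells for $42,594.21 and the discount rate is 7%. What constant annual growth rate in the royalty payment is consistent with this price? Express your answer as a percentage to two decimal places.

0.76%

P = D₁/(r−g) ⇒ g = r − D₁/P = 0.07 − $2,660.00/$42,594.21 = 0.007550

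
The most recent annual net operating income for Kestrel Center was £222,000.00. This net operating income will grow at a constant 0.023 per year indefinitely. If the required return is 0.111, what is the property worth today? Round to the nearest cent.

D₁ = D₀ × (1 + g) = £222,000.00 × 1.023 = £227,106.0000
Growing perpetuity: P = D₁ / (r − g) = £227,106.0000 / (0.111 − 0.023) = £2,580,750.00

£2580750.00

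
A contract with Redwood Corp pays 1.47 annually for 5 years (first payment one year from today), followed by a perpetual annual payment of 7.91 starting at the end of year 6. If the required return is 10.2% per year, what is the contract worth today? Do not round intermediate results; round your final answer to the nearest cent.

PV of 5-year annuity: 1.47 × [1 − (1+0.102)^−5] / 0.102 = 5.54410
Perpetuity value at year 5: 7.91 / 0.102 = 77.54902
PV of perpetuity: 77.54902 / (1+0.102)^5 = 47.71647
Total PV = 5.54410 + 47.71647 = 53.26057

53.26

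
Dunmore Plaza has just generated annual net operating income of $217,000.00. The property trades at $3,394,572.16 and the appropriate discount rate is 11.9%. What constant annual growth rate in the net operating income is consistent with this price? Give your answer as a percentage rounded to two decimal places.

5.18%

P = D₀(1+g)/(r−g) ⇒ P(r−g) = D₀(1+g) ⇒ g(P+D₀) = P·r − D₀
g = (P·r − D₀)/(P + D₀) = ($3,394,572.16×0.119 − $217,000.00) / ($3,394,572.16 + $217,000.00) = 0.051765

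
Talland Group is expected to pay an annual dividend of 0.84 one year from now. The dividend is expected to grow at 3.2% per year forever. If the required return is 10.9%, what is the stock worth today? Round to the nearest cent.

10.91

Growing perpetuity: P = D₁ / (r − g) = 0.8400 / (0.109 − 0.032) = 10.91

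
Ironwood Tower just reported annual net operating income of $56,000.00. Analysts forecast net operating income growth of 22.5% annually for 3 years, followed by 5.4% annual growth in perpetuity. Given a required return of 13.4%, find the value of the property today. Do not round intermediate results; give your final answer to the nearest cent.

D_1 = 68600.00000
D_2 = 84035.00000
D_3 = 102942.87500
Terminal value at year 3: TV = D_3×(1+g_2)/(r−g_2) = 108501.79025/0.08 = 1356272.37813
P_0 = D_1/(1+r)^1 + D_2/(1+r)^2 + D_3/(1+r)^3 + TV/(1+r)^3
    = 60493.82716 + 65348.27008 + 70592.26706 + 930053.11855 = 1126487.48285

$1126487.48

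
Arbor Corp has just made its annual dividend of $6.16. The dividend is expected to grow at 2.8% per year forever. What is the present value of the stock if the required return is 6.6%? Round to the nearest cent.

D₁ = D₀ × (1 + g) = $6.16 × 1.028 = $6.3325
Growing perpetuity: P = D₁ / (r − g) = $6.3325 / (0.066 − 0.028) = $166.64

$166.64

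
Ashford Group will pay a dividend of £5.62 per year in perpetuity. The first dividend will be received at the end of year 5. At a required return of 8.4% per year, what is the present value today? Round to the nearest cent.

Value at end of year 4: C / r = £5.62 / 0.084 = £66.9048
Discount to today: PV = £66.9048 / (1 + 0.084)^4 = £66.9048 / 1.380757 = £48.46

£48.46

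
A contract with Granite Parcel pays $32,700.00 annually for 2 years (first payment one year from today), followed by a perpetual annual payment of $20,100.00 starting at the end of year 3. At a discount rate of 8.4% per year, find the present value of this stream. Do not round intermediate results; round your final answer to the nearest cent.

PV of 2-year annuity: $32,700.00 × [1 − (1+0.084)^−2] / 0.084 = 57994.51260
Perpetuity value at year 2: $20,100.00 / 0.084 = 239285.71429
PV of perpetuity: 239285.71429 / (1+0.084)^2 = 203637.71113
Total PV = 57994.51260 + 203637.71113 = 261632.22373

$261632.22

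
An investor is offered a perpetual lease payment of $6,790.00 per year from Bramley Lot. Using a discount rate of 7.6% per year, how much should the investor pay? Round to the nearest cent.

Level perpetuity: PV = C / r = $6,790.00 / 0.076 = $89,342.11

$89342.11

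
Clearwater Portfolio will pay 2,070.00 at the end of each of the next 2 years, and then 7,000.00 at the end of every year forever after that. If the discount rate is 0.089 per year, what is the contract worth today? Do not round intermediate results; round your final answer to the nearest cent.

PV of 2-year annuity: 2,070.00 × [1 − (1+0.089)^−2] / 0.089 = 3646.30528
Perpetuity value at year 2: 7,000.00 / 0.089 = 78651.68539
PV of perpetuity: 78651.68539 / (1+0.089)^2 = 66321.18446
Total PV = 3646.30528 + 66321.18446 = 69967.48973

69967.49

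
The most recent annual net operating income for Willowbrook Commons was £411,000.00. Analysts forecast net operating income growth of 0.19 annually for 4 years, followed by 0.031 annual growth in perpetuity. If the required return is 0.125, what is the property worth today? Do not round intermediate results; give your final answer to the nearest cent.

£7539112.08

D_1 = 489090.00000
D_2 = 582017.10000
D_3 = 692600.34900
D_4 = 824194.41531
Terminal value at year 4: TV = D_4×(1+g_2)/(r−g_2) = 849744.44218/0.094 = 9039834.49133
P_0 = D_1/(1+r)^1 + D_2/(1+r)^2 + D_3/(1+r)^3 + D_4/(1+r)^4 + TV/(1+r)^4
    = 434746.66667 + 459865.36296 + 486435.36171 + 514540.51594 + 5643524.16956 = 7539112.07684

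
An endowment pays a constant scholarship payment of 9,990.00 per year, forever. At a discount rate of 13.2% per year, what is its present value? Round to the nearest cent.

75681.82

Level perpetuity: PV = C / r = 9,990.00 / 0.132 = 75,681.82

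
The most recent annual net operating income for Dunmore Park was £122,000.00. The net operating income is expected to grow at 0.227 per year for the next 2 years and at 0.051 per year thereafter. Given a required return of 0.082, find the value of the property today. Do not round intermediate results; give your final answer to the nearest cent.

D_1 = 149694.00000
D_2 = 183674.53800
Terminal value at year 2: TV = D_2×(1+g_2)/(r−g_2) = 193041.93944/0.031 = 6227159.33671
P_0 = D_1/(1+r)^1 + D_2/(1+r)^2 + TV/(1+r)^2
    = 138349.35305 + 156889.70073 + 5319066.95063 = 5614306.00441

£5614306.00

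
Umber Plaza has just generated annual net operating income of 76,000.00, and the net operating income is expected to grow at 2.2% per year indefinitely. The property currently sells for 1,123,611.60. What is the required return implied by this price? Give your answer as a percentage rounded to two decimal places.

9.11%

D₁ = 76,000.00 × 1.022 = 77,672.0000
P = D₁/(r − g) ⇒ r = D₁/P + g = 77,672.0000/1,123,611.60 + 0.022 = 0.069127 + 0.022 = 0.091127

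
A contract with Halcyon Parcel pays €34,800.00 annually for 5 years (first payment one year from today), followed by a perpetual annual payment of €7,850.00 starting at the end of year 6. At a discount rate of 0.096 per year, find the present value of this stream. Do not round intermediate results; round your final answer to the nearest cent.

€184985.12

PV of 5-year annuity: €34,800.00 × [1 − (1+0.096)^−5] / 0.096 = 133278.55806
Perpetuity value at year 5: €7,850.00 / 0.096 = 81770.83333
PV of perpetuity: 81770.83333 / (1+0.096)^5 = 51706.56090
Total PV = 133278.55806 + 51706.56090 = 184985.11896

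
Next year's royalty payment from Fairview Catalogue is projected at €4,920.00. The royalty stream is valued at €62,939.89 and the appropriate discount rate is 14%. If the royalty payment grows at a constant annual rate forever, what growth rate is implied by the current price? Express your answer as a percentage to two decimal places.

P = D₁/(r−g) ⇒ g = r − D₁/P = 0.14 − €4,920.00/€62,939.89 = 0.061830

6.18%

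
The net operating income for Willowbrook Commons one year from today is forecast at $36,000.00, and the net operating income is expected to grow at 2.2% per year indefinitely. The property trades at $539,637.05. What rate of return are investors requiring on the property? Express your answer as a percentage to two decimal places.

P = D₁/(r − g) ⇒ r = D₁/P + g = $36,000.0000/$539,637.05 + 0.022 = 0.066712 + 0.022 = 0.088712

8.87%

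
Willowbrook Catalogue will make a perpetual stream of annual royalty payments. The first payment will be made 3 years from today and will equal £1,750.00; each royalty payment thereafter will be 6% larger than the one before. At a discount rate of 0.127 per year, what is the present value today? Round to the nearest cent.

Value at end of year 2: C₁ / (r − g) = £1,750.00 / (0.127 − 0.06) = £26,119.4030
Discount to today: PV = £26,119.4030 / (1 + 0.127)^2 = £26,119.4030 / 1.270129 = £20,564.37

£20564.37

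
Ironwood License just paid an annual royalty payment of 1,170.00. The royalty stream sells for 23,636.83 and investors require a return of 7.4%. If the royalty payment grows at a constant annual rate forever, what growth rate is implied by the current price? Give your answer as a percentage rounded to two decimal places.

2.33%

P = D₀(1+g)/(r−g) ⇒ P(r−g) = D₀(1+g) ⇒ g(P+D₀) = P·r − D₀
g = (P·r − D₀)/(P + D₀) = (23,636.83×0.074 − 1,170.00) / (23,636.83 + 1,170.00) = 0.023345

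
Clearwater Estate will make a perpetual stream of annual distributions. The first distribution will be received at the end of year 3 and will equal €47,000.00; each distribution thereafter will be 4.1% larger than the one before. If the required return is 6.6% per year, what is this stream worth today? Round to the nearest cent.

Value at end of year 2: C₁ / (r − g) = €47,000.00 / (0.066 − 0.041) = €1,880,000.0000
Discount to today: PV = €1,880,000.0000 / (1 + 0.066)^2 = €1,880,000.0000 / 1.136356 = €1,654,411.12

€1654411.12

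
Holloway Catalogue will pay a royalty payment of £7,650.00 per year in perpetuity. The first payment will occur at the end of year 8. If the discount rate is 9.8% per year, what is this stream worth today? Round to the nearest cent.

Value at end of year 7: C / r = £7,650.00 / 0.098 = £78,061.2245
Discount to today: PV = £78,061.2245 / (1 + 0.098)^7 = £78,061.2245 / 1.924050 = £40,571.31

£40571.31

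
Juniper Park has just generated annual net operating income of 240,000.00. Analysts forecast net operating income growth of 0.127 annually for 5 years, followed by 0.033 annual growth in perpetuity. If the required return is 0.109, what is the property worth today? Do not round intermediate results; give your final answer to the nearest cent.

D_1 = 270480.00000
D_2 = 304830.96000
D_3 = 343544.49192
D_4 = 387174.64239
D_5 = 436345.82198
Terminal value at year 5: TV = D_5×(1+g_2)/(r−g_2) = 450745.23410/0.076 = 5930858.34346
P_0 = D_1/(1+r)^1 + D_2/(1+r)^2 + D_3/(1+r)^3 + D_4/(1+r)^4 + D_5/(1+r)^5 + TV/(1+r)^5
    = 243895.40126 + 247854.02815 + 251876.90688 + 255965.08030 + 260119.60820 + 3535573.09573 = 4795284.12053

4795284.12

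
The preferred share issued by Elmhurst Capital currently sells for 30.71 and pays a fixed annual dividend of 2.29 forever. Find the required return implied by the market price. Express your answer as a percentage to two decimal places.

P = C/r ⇒ r = C/P = 2.29/30.71 = 0.074569

7.46%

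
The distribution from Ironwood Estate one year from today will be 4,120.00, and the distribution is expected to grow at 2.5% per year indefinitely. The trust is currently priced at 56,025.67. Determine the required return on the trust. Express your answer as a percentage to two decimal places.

P = D₁/(r − g) ⇒ r = D₁/P + g = 4,120.0000/56,025.67 + 0.025 = 0.073538 + 0.025 = 0.098538

9.85%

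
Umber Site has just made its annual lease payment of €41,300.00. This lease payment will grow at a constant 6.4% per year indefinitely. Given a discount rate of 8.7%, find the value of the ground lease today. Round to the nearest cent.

€1910573.91

D₁ = D₀ × (1 + g) = €41,300.00 × 1.064 = €43,943.2000
Growing perpetuity: P = D₁ / (r − g) = €43,943.2000 / (0.087 − 0.064) = €1,910,573.91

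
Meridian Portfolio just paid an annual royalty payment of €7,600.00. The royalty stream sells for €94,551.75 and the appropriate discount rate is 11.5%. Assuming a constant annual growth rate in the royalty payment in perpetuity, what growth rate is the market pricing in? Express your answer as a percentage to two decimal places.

3.20%

P = D₀(1+g)/(r−g) ⇒ P(r−g) = D₀(1+g) ⇒ g(P+D₀) = P·r − D₀
g = (P·r − D₀)/(P + D₀) = (€94,551.75×0.115 − €7,600.00) / (€94,551.75 + €7,600.00) = 0.032045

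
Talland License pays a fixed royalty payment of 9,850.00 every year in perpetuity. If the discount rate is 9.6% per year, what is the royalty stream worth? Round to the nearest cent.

102604.17

Level perpetuity: PV = C / r = 9,850.00 / 0.096 = 102,604.17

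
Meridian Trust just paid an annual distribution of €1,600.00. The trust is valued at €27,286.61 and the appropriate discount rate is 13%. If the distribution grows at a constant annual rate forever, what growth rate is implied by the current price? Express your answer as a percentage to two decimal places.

6.74%

P = D₀(1+g)/(r−g) ⇒ P(r−g) = D₀(1+g) ⇒ g(P+D₀) = P·r − D₀
g = (P·r − D₀)/(P + D₀) = (€27,286.61×0.13 − €1,600.00) / (€27,286.61 + €1,600.00) = 0.067410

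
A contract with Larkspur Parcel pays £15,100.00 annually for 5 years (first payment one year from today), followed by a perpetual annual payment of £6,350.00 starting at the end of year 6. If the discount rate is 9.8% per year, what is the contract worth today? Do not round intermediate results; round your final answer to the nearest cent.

£98135.47

PV of 5-year annuity: £15,100.00 × [1 − (1+0.098)^−5] / 0.098 = 57534.54651
Perpetuity value at year 5: £6,350.00 / 0.098 = 64795.91837
PV of perpetuity: 64795.91837 / (1+0.098)^5 = 40600.92696
Total PV = 57534.54651 + 40600.92696 = 98135.47346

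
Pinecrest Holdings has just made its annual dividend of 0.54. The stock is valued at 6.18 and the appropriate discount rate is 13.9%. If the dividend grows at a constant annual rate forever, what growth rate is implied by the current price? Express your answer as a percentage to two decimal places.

4.75%

P = D₀(1+g)/(r−g) ⇒ P(r−g) = D₀(1+g) ⇒ g(P+D₀) = P·r − D₀
g = (P·r − D₀)/(P + D₀) = (6.18×0.139 − 0.54) / (6.18 + 0.54) = 0.047473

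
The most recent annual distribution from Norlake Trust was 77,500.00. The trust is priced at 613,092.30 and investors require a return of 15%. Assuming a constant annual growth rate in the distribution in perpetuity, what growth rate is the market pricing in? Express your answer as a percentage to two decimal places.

P = D₀(1+g)/(r−g) ⇒ P(r−g) = D₀(1+g) ⇒ g(P+D₀) = P·r − D₀
g = (P·r − D₀)/(P + D₀) = (613,092.30×0.15 − 77,500.00) / (613,092.30 + 77,500.00) = 0.020944

2.09%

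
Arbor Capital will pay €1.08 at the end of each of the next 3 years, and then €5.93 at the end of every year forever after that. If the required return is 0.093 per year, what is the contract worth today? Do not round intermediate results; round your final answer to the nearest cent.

PV of 3-year annuity: €1.08 × [1 − (1+0.093)^−3] / 0.093 = 2.71925
Perpetuity value at year 3: €5.93 / 0.093 = 63.76344
PV of perpetuity: 63.76344 / (1+0.093)^3 = 48.83276
Total PV = 2.71925 + 48.83276 = 51.55201

€51.55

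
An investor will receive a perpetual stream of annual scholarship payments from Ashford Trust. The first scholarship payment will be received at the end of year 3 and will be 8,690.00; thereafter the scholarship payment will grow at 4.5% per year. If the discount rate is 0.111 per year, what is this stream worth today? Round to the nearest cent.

106671.33

Value at end of year 2: C₁ / (r − g) = 8,690.00 / (0.111 − 0.045) = 131,666.6667
Discount to today: PV = 131,666.6667 / (1 + 0.111)^2 = 131,666.6667 / 1.234321 = 106,671.33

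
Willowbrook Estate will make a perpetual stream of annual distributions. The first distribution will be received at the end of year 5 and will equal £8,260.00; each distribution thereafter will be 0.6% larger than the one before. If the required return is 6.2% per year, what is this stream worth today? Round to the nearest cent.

Value at end of year 4: C₁ / (r − g) = £8,260.00 / (0.062 − 0.006) = £147,500.0000
Discount to today: PV = £147,500.0000 / (1 + 0.062)^4 = £147,500.0000 / 1.272032 = £115,956.19

£115956.19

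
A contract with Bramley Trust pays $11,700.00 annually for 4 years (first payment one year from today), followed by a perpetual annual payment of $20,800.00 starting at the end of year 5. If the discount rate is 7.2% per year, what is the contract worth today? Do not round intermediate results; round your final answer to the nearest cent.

$258203.93

PV of 4-year annuity: $11,700.00 × [1 − (1+0.072)^−4] / 0.072 = 39452.09499
Perpetuity value at year 4: $20,800.00 / 0.072 = 288888.88889
PV of perpetuity: 288888.88889 / (1+0.072)^4 = 218751.83113
Total PV = 39452.09499 + 218751.83113 = 258203.92612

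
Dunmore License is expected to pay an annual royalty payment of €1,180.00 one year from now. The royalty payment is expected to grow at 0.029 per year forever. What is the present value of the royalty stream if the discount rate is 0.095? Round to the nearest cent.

€17878.79

Growing perpetuity: P = D₁ / (r − g) = €1,180.0000 / (0.095 − 0.029) = €17,878.79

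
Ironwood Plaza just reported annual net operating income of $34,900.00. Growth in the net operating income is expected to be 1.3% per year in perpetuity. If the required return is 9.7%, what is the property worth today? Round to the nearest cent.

D₁ = D₀ × (1 + g) = $34,900.00 × 1.013 = $35,353.7000
Growing perpetuity: P = D₁ / (r − g) = $35,353.7000 / (0.097 − 0.013) = $420,877.38

$420877.38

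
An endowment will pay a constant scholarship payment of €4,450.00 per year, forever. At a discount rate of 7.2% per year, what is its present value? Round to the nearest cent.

€61805.56

Level perpetuity: PV = C / r = €4,450.00 / 0.072 = €61,805.56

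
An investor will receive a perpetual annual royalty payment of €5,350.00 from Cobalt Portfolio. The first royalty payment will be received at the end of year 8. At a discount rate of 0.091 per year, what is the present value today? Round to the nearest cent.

€31955.02

Value at end of year 7: C / r = €5,350.00 / 0.091 = €58,791.2088
Discount to today: PV = €58,791.2088 / (1 + 0.091)^7 = €58,791.2088 / 1.839811 = €31,955.02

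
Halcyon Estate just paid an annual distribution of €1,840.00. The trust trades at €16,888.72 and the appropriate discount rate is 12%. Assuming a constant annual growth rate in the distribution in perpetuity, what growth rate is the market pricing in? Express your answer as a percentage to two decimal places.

1.00%

P = D₀(1+g)/(r−g) ⇒ P(r−g) = D₀(1+g) ⇒ g(P+D₀) = P·r − D₀
g = (P·r − D₀)/(P + D₀) = (€16,888.72×0.12 − €1,840.00) / (€16,888.72 + €1,840.00) = 0.009966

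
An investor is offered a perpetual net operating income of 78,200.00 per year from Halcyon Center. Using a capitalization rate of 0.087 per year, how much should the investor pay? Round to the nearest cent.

Level perpetuity: PV = C / r = 78,200.00 / 0.087 = 898,850.57

898850.57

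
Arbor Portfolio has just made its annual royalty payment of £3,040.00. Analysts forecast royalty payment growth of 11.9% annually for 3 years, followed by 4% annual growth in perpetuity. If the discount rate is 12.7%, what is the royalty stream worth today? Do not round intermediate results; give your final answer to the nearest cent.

D_1 = 3401.76000
D_2 = 3806.56944
D_3 = 4259.55120
Terminal value at year 3: TV = D_3×(1+g_2)/(r−g_2) = 4429.93325/0.087 = 50918.77301
P_0 = D_1/(1+r)^1 + D_2/(1+r)^2 + D_3/(1+r)^3 + TV/(1+r)^3
    = 3018.42059 + 2996.99435 + 2975.72021 + 35571.82784 = 44562.96299

£44562.96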